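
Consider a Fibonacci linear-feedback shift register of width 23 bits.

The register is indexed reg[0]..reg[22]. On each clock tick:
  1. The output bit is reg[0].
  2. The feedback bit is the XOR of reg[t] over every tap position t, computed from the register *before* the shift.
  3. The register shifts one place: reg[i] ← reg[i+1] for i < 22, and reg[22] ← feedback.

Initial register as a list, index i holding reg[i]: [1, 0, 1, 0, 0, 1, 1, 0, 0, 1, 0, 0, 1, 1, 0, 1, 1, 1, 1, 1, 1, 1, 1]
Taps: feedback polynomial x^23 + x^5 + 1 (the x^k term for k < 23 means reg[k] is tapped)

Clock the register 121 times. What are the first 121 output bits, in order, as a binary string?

1010011001001101111111101101111111100100010010100100011011011010000001010011101100110101010001001011101100111011101001111

tick  register→output (feedback)
  0  10100110010011011111111→1 (0)
  1  01001100100110111111110→0 (1)
  2  10011001001101111111101→1 (1)
  3  00110010011011111111011→0 (0)
  4  01100100110111111110110→0 (1)
  5  11001001101111111101101→1 (1)
  6  10010011011111111011011→1 (1)
  7  00100110111111110110111→0 (1)
  8  01001101111111101101111→0 (1)
  9  10011011111111011011111→1 (1)
 10  00110111111110110111111→0 (1)
 11  01101111111101101111111→0 (1)
 12  11011111111011011111111→1 (0)
 13  10111111110110111111110→1 (0)
 14  01111111101101111111100→0 (1)
 15  11111111011011111111001→1 (0)
 16  11111110110111111110010→1 (0)
 17  11111101101111111100100→1 (0)
 18  11111011011111111001000→1 (1)
 19  11110110111111110010001→1 (0)
 20  11101101111111100100010→1 (0)
 21  11011011111111001000100→1 (1)
 22  10110111111110010001001→1 (0)
 23  01101111111100100010010→0 (1)
 24  11011111111001000100101→1 (0)
 25  10111111110010001001010→1 (0)
 26  01111111100100010010100→0 (1)
 27  11111111001000100101001→1 (0)
 28  11111110010001001010010→1 (0)
 29  11111100100010010100100→1 (0)
 30  11111001000100101001000→1 (1)
 31  11110010001001010010001→1 (1)
 32  11100100010010100100011→1 (0)
 33  11001000100101001000110→1 (1)
 34  10010001001010010001101→1 (1)
 35  00100010010100100011011→0 (0)
 36  01000100101001000110110→0 (1)
 37  10001001010010001101101→1 (1)
 38  00010010100100011011011→0 (0)
 39  00100101001000110110110→0 (1)
 40  01001010010001101101101→0 (0)
 41  10010100100011011011010→1 (0)
 42  00101001000110110110100→0 (0)
 43  01010010001101101101000→0 (0)
 44  10100100011011011010000→1 (0)
 45  01001000110110110100000→0 (0)
 46  10010001101101101000000→1 (1)
 47  00100011011011010000001→0 (0)
 48  01000110110110100000010→0 (1)
 49  10001101101101000000101→1 (0)
 50  00011011011010000001010→0 (0)
 51  00110110110100000010100→0 (1)
 52  01101101101000000101001→0 (1)
 53  11011011010000001010011→1 (1)
 54  10110110100000010100111→1 (0)
 55  01101101000000101001110→0 (1)
 56  11011010000001010011101→1 (1)
 57  10110100000010100111011→1 (0)
 58  01101000000101001110110→0 (0)
 59  11010000001010011101100→1 (1)
 60  10100000010100111011001→1 (1)
 61  01000000101001110110011→0 (0)
 62  10000001010011101100110→1 (1)
 63  00000010100111011001101→0 (0)
 64  00000101001110110011010→0 (1)
 65  00001010011101100110101→0 (0)
 66  00010100111011001101010→0 (1)
 67  00101001110110011010101→0 (0)
 68  01010011101100110101010→0 (0)
 69  10100111011001101010100→1 (0)
 70  01001110110011010101000→0 (1)
 71  10011101100110101010001→1 (0)
 72  00111011001101010100010→0 (0)
 73  01110110011010101000100→0 (1)
 74  11101100110101010001001→1 (0)
 75  11011001101010100010010→1 (1)
 76  10110011010101000100101→1 (1)
 77  01100110101010001001011→0 (1)
 78  11001101010100010010111→1 (0)
 79  10011010101000100101110→1 (1)
 80  00110101010001001011101→0 (1)
 81  01101010100010010111011→0 (0)
 82  11010101000100101110110→1 (0)
 83  10101010001001011101100→1 (1)
 84  01010100010010111011001→0 (1)
 85  10101000100101110110011→1 (1)
 86  01010001001011101100111→0 (0)
 87  10100010010111011001110→1 (1)
 88  01000100101110110011101→0 (1)
 89  10001001011101100111011→1 (1)
 90  00010010111011001110111→0 (0)
 91  00100101110110011101110→0 (1)
 92  01001011101100111011101→0 (0)
 93  10010111011001110111010→1 (0)
 94  00101110110011101110100→0 (1)
 95  01011101100111011101001→0 (1)
 96  10111011001110111010011→1 (1)
 97  01110110011101110100111→0 (1)
 98  11101100111011101001111→1 (0)
 99  11011001110111010011110→1 (1)
100  10110011101110100111101→1 (1)
101  01100111011101001111011→0 (1)
102  11001110111010011110111→1 (0)
103  10011101110100111101110→1 (0)
104  00111011101001111011100→0 (0)
105  01110111010011110111000→0 (1)
106  11101110100111101110001→1 (0)
107  11011101001111011100010→1 (0)
108  10111010011110111000100→1 (1)
109  01110100111101110001001→0 (1)
110  11101001111011100010011→1 (1)
111  11010011110111000100111→1 (1)
112  10100111101110001001111→1 (0)
113  01001111011100010011110→0 (1)
114  10011110111000100111101→1 (0)
115  00111101110001001111010→0 (1)
116  01111011100010011110101→0 (0)
117  11110111000100111101010→1 (0)
118  11101110001001111010100→1 (0)
119  11011100010011110101000→1 (0)
120  10111000100111101010000→1 (1)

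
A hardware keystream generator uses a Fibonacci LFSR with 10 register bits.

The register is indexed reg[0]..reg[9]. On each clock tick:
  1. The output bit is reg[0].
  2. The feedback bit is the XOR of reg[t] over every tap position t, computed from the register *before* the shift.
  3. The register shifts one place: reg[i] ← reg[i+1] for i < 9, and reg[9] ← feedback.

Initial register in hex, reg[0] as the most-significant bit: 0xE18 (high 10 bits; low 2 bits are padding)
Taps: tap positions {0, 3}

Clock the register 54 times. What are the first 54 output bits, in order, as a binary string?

111000011011101100011000111101111101001001010000001101

tick  register→output (feedback)
  0  1110000110→1 (1)
  1  1100001101→1 (1)
  2  1000011011→1 (1)
  3  0000110111→0 (0)
  4  0001101110→0 (1)
  5  0011011101→0 (1)
  6  0110111011→0 (0)
  7  1101110110→1 (0)
  8  1011101100→1 (0)
  9  0111011000→0 (1)
 10  1110110001→1 (1)
 11  1101100011→1 (0)
 12  1011000110→1 (0)
 13  0110001100→0 (0)
 14  1100011000→1 (1)
 15  1000110001→1 (1)
 16  0001100011→0 (1)
 17  0011000111→0 (1)
 18  0110001111→0 (0)
 19  1100011110→1 (1)
 20  1000111101→1 (1)
 21  0001111011→0 (1)
 22  0011110111→0 (1)
 23  0111101111→0 (1)
 24  1111011111→1 (0)
 25  1110111110→1 (1)
 26  1101111101→1 (0)
 27  1011111010→1 (0)
 28  0111110100→0 (1)
 29  1111101001→1 (0)
 30  1111010010→1 (0)
 31  1110100100→1 (1)
 32  1101001001→1 (0)
 33  1010010010→1 (1)
 34  0100100101→0 (0)
 35  1001001010→1 (0)
 36  0010010100→0 (0)
 37  0100101000→0 (0)
 38  1001010000→1 (0)
 39  0010100000→0 (0)
 40  0101000000→0 (1)
 41  1010000001→1 (1)
 42  0100000011→0 (0)
 43  1000000110→1 (1)
 44  0000001101→0 (0)
 45  0000011010→0 (0)
 46  0000110100→0 (0)
 47  0001101000→0 (1)
 48  0011010001→0 (1)
 49  0110100011→0 (0)
 50  1101000110→1 (0)
 51  1010001100→1 (1)
 52  0100011001→0 (0)
 53  1000110010→1 (1)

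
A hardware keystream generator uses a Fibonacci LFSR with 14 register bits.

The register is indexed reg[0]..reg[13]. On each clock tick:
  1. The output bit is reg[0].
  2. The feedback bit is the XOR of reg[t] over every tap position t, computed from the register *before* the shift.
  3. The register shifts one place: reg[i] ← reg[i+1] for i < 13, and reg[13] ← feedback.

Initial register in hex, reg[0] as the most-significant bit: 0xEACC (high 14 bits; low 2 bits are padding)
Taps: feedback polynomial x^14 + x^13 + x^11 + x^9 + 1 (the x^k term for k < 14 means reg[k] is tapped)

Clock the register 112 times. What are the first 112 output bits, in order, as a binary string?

1110101011001111110010000101101100010010110000111100100001111101101011100111001001000010111111100010101010101111

k : reg_k → out_k, fb_k
0: 11101010110011 → 1, fb=1
1: 11010101100111 → 1, fb=1
2: 10101011001111 → 1, fb=1
3: 01010110011111 → 0, fb=1
4: 10101100111111 → 1, fb=0
5: 01011001111110 → 0, fb=0
6: 10110011111100 → 1, fb=1
7: 01100111111001 → 0, fb=0
8: 11001111110010 → 1, fb=0
9: 10011111100100 → 1, fb=0
10: 00111111001000 → 0, fb=0
11: 01111110010000 → 0, fb=1
12: 11111100100001 → 1, fb=0
13: 11111001000010 → 1, fb=1
14: 11110010000101 → 1, fb=1
15: 11100100001011 → 1, fb=0
16: 11001000010110 → 1, fb=1
17: 10010000101101 → 1, fb=1
18: 00100001011011 → 0, fb=0
19: 01000010110110 → 0, fb=0
20: 10000101101100 → 1, fb=0
21: 00001011011000 → 0, fb=1
22: 00010110110001 → 0, fb=0
23: 00101101100010 → 0, fb=0
24: 01011011000100 → 0, fb=1
25: 10110110001001 → 1, fb=0
26: 01101100010010 → 0, fb=1
27: 11011000100101 → 1, fb=1
28: 10110001001011 → 1, fb=0
29: 01100010010110 → 0, fb=0
30: 11000100101100 → 1, fb=0
31: 10001001011000 → 1, fb=0
32: 00010010110000 → 0, fb=1
33: 00100101100001 → 0, fb=1
34: 01001011000011 → 0, fb=1
35: 10010110000111 → 1, fb=1
36: 00101100001111 → 0, fb=0
37: 01011000011110 → 0, fb=0
38: 10110000111100 → 1, fb=1
39: 01100001111001 → 0, fb=0
40: 11000011110010 → 1, fb=0
41: 10000111100100 → 1, fb=0
42: 00001111001000 → 0, fb=0
43: 00011110010000 → 0, fb=1
44: 00111100100001 → 0, fb=1
45: 01111001000011 → 0, fb=1
46: 11110010000111 → 1, fb=1
47: 11100100001111 → 1, fb=1
48: 11001000011111 → 1, fb=0
49: 10010000111110 → 1, fb=1
50: 00100001111101 → 0, fb=1
51: 01000011111011 → 0, fb=0
52: 10000111110110 → 1, fb=1
53: 00001111101101 → 0, fb=0
54: 00011111011010 → 0, fb=1
55: 00111110110101 → 0, fb=1
56: 01111101101011 → 0, fb=1
57: 11111011010111 → 1, fb=0
58: 11110110101110 → 1, fb=0
59: 11101101011100 → 1, fb=1
60: 11011010111001 → 1, fb=1
61: 10110101110011 → 1, fb=1
62: 01101011100111 → 0, fb=0
63: 11010111001110 → 1, fb=0
64: 10101110011100 → 1, fb=1
65: 01011100111001 → 0, fb=0
66: 10111001110010 → 1, fb=0
67: 01110011100100 → 0, fb=1
68: 11100111001001 → 1, fb=0
69: 11001110010010 → 1, fb=0
70: 10011100100100 → 1, fb=0
71: 00111001001000 → 0, fb=0
72: 01110010010000 → 0, fb=1
73: 11100100100001 → 1, fb=0
74: 11001001000010 → 1, fb=1
75: 10010010000101 → 1, fb=1
76: 00100100001011 → 0, fb=1
77: 01001000010111 → 0, fb=1
78: 10010000101111 → 1, fb=1
79: 00100001011111 → 0, fb=1
80: 01000010111111 → 0, fb=1
81: 10000101111111 → 1, fb=0
82: 00001011111110 → 0, fb=0
83: 00010111111100 → 0, fb=0
84: 00101111111000 → 0, fb=1
85: 01011111110001 → 0, fb=0
86: 10111111100010 → 1, fb=1
87: 01111111000101 → 0, fb=0
88: 11111110001010 → 1, fb=1
89: 11111100010101 → 1, fb=0
90: 11111000101010 → 1, fb=1
91: 11110001010101 → 1, fb=0
92: 11100010101010 → 1, fb=1
93: 11000101010101 → 1, fb=0
94: 10001010101010 → 1, fb=1
95: 00010101010101 → 0, fb=1
96: 00101010101011 → 0, fb=1
97: 01010101010111 → 0, fb=1
98: 10101010101111 → 1, fb=1
99: 01010101011111 → 0, fb=1
100: 10101010111111 → 1, fb=0
101: 01010101111110 → 0, fb=0
102: 10101011111100 → 1, fb=1
103: 01010111111001 → 0, fb=0
104: 10101111110010 → 1, fb=0
105: 01011111100100 → 0, fb=1
106: 10111111001001 → 1, fb=0
107: 01111110010010 → 0, fb=1
108: 11111100100101 → 1, fb=1
109: 11111001001011 → 1, fb=0
110: 11110010010110 → 1, fb=1
111: 11100100101101 → 1, fb=1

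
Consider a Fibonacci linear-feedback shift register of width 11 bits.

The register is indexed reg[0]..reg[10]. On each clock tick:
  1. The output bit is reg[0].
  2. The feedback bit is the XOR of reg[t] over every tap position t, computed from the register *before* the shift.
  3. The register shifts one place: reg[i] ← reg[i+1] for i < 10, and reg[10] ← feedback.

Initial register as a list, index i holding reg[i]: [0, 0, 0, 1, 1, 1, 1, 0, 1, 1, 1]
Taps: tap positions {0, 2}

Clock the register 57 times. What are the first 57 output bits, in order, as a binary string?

tick  register→output (feedback)
  0  00011110111→0 (0)
  1  00111101110→0 (1)
  2  01111011101→0 (1)
  3  11110111011→1 (0)
  4  11101110110→1 (0)
  5  11011101100→1 (1)
  6  10111011001→1 (0)
  7  01110110010→0 (1)
  8  11101100101→1 (0)
  9  11011001010→1 (1)
 10  10110010101→1 (0)
 11  01100101010→0 (1)
 12  11001010101→1 (1)
 13  10010101011→1 (1)
 14  00101010111→0 (1)
 15  01010101111→0 (0)
 16  10101011110→1 (0)
 17  01010111100→0 (0)
 18  10101111000→1 (0)
 19  01011110000→0 (0)
 20  10111100000→1 (0)
 21  01111000000→0 (1)
 22  11110000001→1 (0)
 23  11100000010→1 (0)
 24  11000000100→1 (1)
 25  10000001001→1 (1)
 26  00000010011→0 (0)
 27  00000100110→0 (0)
 28  00001001100→0 (0)
 29  00010011000→0 (0)
 30  00100110000→0 (1)
 31  01001100001→0 (0)
 32  10011000010→1 (1)
 33  00110000101→0 (1)
 34  01100001011→0 (1)
 35  11000010111→1 (1)
 36  10000101111→1 (1)
 37  00001011111→0 (0)
 38  00010111110→0 (0)
 39  00101111100→0 (1)
 40  01011111001→0 (0)
 41  10111110010→1 (0)
 42  01111100100→0 (1)
 43  11111001001→1 (0)
 44  11110010010→1 (0)
 45  11100100100→1 (0)
 46  11001001000→1 (1)
 47  10010010001→1 (1)
 48  00100100011→0 (1)
 49  01001000111→0 (0)
 50  10010001110→1 (1)
 51  00100011101→0 (1)
 52  01000111011→0 (0)
 53  10001110110→1 (1)
 54  00011101101→0 (0)
 55  00111011010→0 (1)
 56  01110110101→0 (1)

000111101110110010101011110000001001100001011111001001000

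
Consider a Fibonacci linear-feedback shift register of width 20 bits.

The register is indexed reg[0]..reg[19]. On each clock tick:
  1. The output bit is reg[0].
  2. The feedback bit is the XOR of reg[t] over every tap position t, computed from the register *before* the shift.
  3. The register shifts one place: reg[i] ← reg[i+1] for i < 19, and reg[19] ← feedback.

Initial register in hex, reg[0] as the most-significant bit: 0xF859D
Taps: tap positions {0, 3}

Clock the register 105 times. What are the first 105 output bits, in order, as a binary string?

111110000101100111010011101010010111010011101110001011010011100111110100010011110110010101100011010001001

tick  register→output (feedback)
  0  11111000010110011101→1 (0)
  1  11110000101100111010→1 (0)
  2  11100001011001110100→1 (1)
  3  11000010110011101001→1 (1)
  4  10000101100111010011→1 (1)
  5  00001011001110100111→0 (0)
  6  00010110011101001110→0 (1)
  7  00101100111010011101→0 (0)
  8  01011001110100111010→0 (1)
  9  10110011101001110101→1 (0)
 10  01100111010011101010→0 (0)
 11  11001110100111010100→1 (1)
 12  10011101001110101001→1 (0)
 13  00111010011101010010→0 (1)
 14  01110100111010100101→0 (1)
 15  11101001110101001011→1 (1)
 16  11010011101010010111→1 (0)
 17  10100111010100101110→1 (1)
 18  01001110101001011101→0 (0)
 19  10011101010010111010→1 (0)
 20  00111010100101110100→0 (1)
 21  01110101001011101001→0 (1)
 22  11101010010111010011→1 (1)
 23  11010100101110100111→1 (0)
 24  10101001011101001110→1 (1)
 25  01010010111010011101→0 (1)
 26  10100101110100111011→1 (1)
 27  01001011101001110111→0 (0)
 28  10010111010011101110→1 (0)
 29  00101110100111011100→0 (0)
 30  01011101001110111000→0 (1)
 31  10111010011101110001→1 (0)
 32  01110100111011100010→0 (1)
 33  11101001110111000101→1 (1)
 34  11010011101110001011→1 (0)
 35  10100111011100010110→1 (1)
 36  01001110111000101101→0 (0)
 37  10011101110001011010→1 (0)
 38  00111011100010110100→0 (1)
 39  01110111000101101001→0 (1)
 40  11101110001011010011→1 (1)
 41  11011100010110100111→1 (0)
 42  10111000101101001110→1 (0)
 43  01110001011010011100→0 (1)
 44  11100010110100111001→1 (1)
 45  11000101101001110011→1 (1)
 46  10001011010011100111→1 (1)
 47  00010110100111001111→0 (1)
 48  00101101001110011111→0 (0)
 49  01011010011100111110→0 (1)
 50  10110100111001111101→1 (0)
 51  01101001110011111010→0 (0)
 52  11010011100111110100→1 (0)
 53  10100111001111101000→1 (1)
 54  01001110011111010001→0 (0)
 55  10011100111110100010→1 (0)
 56  00111001111101000100→0 (1)
 57  01110011111010001001→0 (1)
 58  11100111110100010011→1 (1)
 59  11001111101000100111→1 (1)
 60  10011111010001001111→1 (0)
 61  00111110100010011110→0 (1)
 62  01111101000100111101→0 (1)
 63  11111010001001111011→1 (0)
 64  11110100010011110110→1 (0)
 65  11101000100111101100→1 (1)
 66  11010001001111011001→1 (0)
 67  10100010011110110010→1 (1)
 68  01000100111101100101→0 (0)
 69  10001001111011001010→1 (1)
 70  00010011110110010101→0 (1)
 71  00100111101100101011→0 (0)
 72  01001111011001010110→0 (0)
 73  10011110110010101100→1 (0)
 74  00111101100101011000→0 (1)
 75  01111011001010110001→0 (1)
 76  11110110010101100011→1 (0)
 77  11101100101011000110→1 (1)
 78  11011001010110001101→1 (0)
 79  10110010101100011010→1 (0)
 80  01100101011000110100→0 (0)
 81  11001010110001101000→1 (1)
 82  10010101100011010001→1 (0)
 83  00101011000110100010→0 (0)
 84  01010110001101000100→0 (1)
 85  10101100011010001001→1 (1)
 86  01011000110100010011→0 (1)
 87  10110001101000100111→1 (0)
 88  01100011010001001110→0 (0)
 89  11000110100010011100→1 (1)
 90  10001101000100111001→1 (1)
 91  00011010001001110011→0 (1)
 92  00110100010011100111→0 (1)
 93  01101000100111001111→0 (0)
 94  11010001001110011110→1 (0)
 95  10100010011100111100→1 (1)
 96  01000100111001111001→0 (0)
 97  10001001110011110010→1 (1)
 98  00010011100111100101→0 (1)
 99  00100111001111001011→0 (0)
100  01001110011110010110→0 (0)
101  10011100111100101100→1 (0)
102  00111001111001011000→0 (1)
103  01110011110010110001→0 (1)
104  11100111100101100011→1 (1)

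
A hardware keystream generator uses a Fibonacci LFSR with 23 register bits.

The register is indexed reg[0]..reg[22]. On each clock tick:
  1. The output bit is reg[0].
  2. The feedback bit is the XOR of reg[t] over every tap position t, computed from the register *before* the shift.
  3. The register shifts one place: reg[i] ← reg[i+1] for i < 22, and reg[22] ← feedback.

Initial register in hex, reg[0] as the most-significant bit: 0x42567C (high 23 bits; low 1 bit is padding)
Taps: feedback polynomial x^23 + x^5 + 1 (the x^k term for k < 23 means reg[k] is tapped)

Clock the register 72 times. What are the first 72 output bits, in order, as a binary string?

010000100101011001111100000100010011001111111100011011101001100011100011

k : reg_k → out_k, fb_k
0: 01000010010101100111110 → 0, fb=0
1: 10000100101011001111100 → 1, fb=0
2: 00001001010110011111000 → 0, fb=0
3: 00010010101100111110000 → 0, fb=0
4: 00100101011001111100000 → 0, fb=1
5: 01001010110011111000001 → 0, fb=0
6: 10010101100111110000010 → 1, fb=0
7: 00101011001111100000100 → 0, fb=0
8: 01010110011111000001000 → 0, fb=1
9: 10101100111110000010001 → 1, fb=0
10: 01011001111100000100010 → 0, fb=0
11: 10110011111000001000100 → 1, fb=1
12: 01100111110000010001001 → 0, fb=1
13: 11001111100000100010011 → 1, fb=0
14: 10011111000001000100110 → 1, fb=0
15: 00111110000010001001100 → 0, fb=1
16: 01111100000100010011001 → 0, fb=1
17: 11111000001000100110011 → 1, fb=1
18: 11110000010001001100111 → 1, fb=1
19: 11100000100010011001111 → 1, fb=1
20: 11000001000100110011111 → 1, fb=1
21: 10000010001001100111111 → 1, fb=1
22: 00000100010011001111111 → 0, fb=1
23: 00001000100110011111111 → 0, fb=0
24: 00010001001100111111110 → 0, fb=0
25: 00100010011001111111100 → 0, fb=0
26: 01000100110011111111000 → 0, fb=1
27: 10001001100111111110001 → 1, fb=1
28: 00010011001111111100011 → 0, fb=0
29: 00100110011111111000110 → 0, fb=1
30: 01001100111111110001101 → 0, fb=1
31: 10011001111111100011011 → 1, fb=1
32: 00110011111111000110111 → 0, fb=0
33: 01100111111110001101110 → 0, fb=1
34: 11001111111100011011101 → 1, fb=0
35: 10011111111000110111010 → 1, fb=0
36: 00111111110001101110100 → 0, fb=1
37: 01111111100011011101001 → 0, fb=1
38: 11111111000110111010011 → 1, fb=0
39: 11111110001101110100110 → 1, fb=0
40: 11111100011011101001100 → 1, fb=0
41: 11111000110111010011000 → 1, fb=1
42: 11110001101110100110001 → 1, fb=1
43: 11100011011101001100011 → 1, fb=1
44: 11000110111010011000111 → 1, fb=0
45: 10001101110100110001110 → 1, fb=0
46: 00011011101001100011100 → 0, fb=0
47: 00110111010011000111000 → 0, fb=1
48: 01101110100110001110001 → 0, fb=1
49: 11011101001100011100011 → 1, fb=0
50: 10111010011000111000110 → 1, fb=1
51: 01110100110001110001101 → 0, fb=1
52: 11101001100011100011011 → 1, fb=1
53: 11010011000111000110111 → 1, fb=1
54: 10100110001110001101111 → 1, fb=0
55: 01001100011100011011110 → 0, fb=1
56: 10011000111000110111101 → 1, fb=1
57: 00110001110001101111011 → 0, fb=0
58: 01100011100011011110110 → 0, fb=0
59: 11000111000110111101100 → 1, fb=0
60: 10001110001101111011000 → 1, fb=0
61: 00011100011011110110000 → 0, fb=1
62: 00111000110111101100001 → 0, fb=0
63: 01110001101111011000010 → 0, fb=0
64: 11100011011110110000100 → 1, fb=1
65: 11000110111101100001001 → 1, fb=0
66: 10001101111011000010010 → 1, fb=0
67: 00011011110110000100100 → 0, fb=0
68: 00110111101100001001000 → 0, fb=1
69: 01101111011000010010001 → 0, fb=1
70: 11011110110000100100011 → 1, fb=0
71: 10111101100001001000110 → 1, fb=0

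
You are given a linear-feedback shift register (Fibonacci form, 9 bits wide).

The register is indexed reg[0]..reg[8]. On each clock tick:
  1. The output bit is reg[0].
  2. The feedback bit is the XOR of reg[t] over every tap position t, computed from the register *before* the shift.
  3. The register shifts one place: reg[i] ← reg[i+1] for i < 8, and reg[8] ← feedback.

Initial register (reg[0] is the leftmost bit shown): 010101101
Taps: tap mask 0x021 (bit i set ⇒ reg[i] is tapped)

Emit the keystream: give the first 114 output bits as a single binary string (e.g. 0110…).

tick  register→output (feedback)
  0  010101101→0 (1)
  1  101011011→1 (0)
  2  010110110→0 (0)
  3  101101100→1 (0)
  4  011011000→0 (1)
  5  110110001→1 (1)
  6  101100011→1 (1)
  7  011000111→0 (0)
  8  110001110→1 (0)
  9  100011100→1 (0)
 10  000111000→0 (1)
 11  001110001→0 (0)
 12  011100010→0 (0)
 13  111000100→1 (1)
 14  110001001→1 (0)
 15  100010010→1 (1)
 16  000100101→0 (0)
 17  001001010→0 (1)
 18  010010101→0 (0)
 19  100101010→1 (0)
 20  001010100→0 (0)
 21  010101000→0 (1)
 22  101010001→1 (1)
 23  010100011→0 (0)
 24  101000110→1 (1)
 25  010001101→0 (1)
 26  100011011→1 (0)
 27  000110110→0 (0)
 28  001101100→0 (1)
 29  011011001→0 (1)
 30  110110011→1 (1)
 31  101100111→1 (1)
 32  011001111→0 (1)
 33  110011111→1 (0)
 34  100111110→1 (0)
 35  001111100→0 (1)
 36  011111001→0 (1)
 37  111110011→1 (1)
 38  111100111→1 (1)
 39  111001111→1 (0)
 40  110011110→1 (0)
 41  100111100→1 (0)
 42  001111000→0 (1)
 43  011110001→0 (0)
 44  111100010→1 (1)
 45  111000101→1 (1)
 46  110001011→1 (0)
 47  100010110→1 (1)
 48  000101101→0 (1)
 49  001011011→0 (1)
 50  010110111→0 (0)
 51  101101110→1 (0)
 52  011011100→0 (1)
 53  110111001→1 (0)
 54  101110010→1 (1)
 55  011100101→0 (0)
 56  111001010→1 (0)
 57  110010100→1 (1)
 58  100101001→1 (0)
 59  001010010→0 (0)
 60  010100100→0 (0)
 61  101001000→1 (0)
 62  010010000→0 (0)
 63  100100000→1 (1)
 64  001000001→0 (0)
 65  010000010→0 (0)
 66  100000100→1 (1)
 67  000001001→0 (1)
 68  000010011→0 (0)
 69  000100110→0 (0)
 70  001001100→0 (1)
 71  010011001→0 (1)
 72  100110011→1 (1)
 73  001100111→0 (0)
 74  011001110→0 (1)
 75  110011101→1 (0)
 76  100111010→1 (0)
 77  001110100→0 (0)
 78  011101000→0 (1)
 79  111010001→1 (1)
 80  110100011→1 (1)
 81  101000111→1 (1)
 82  010001111→0 (1)
 83  100011111→1 (0)
 84  000111110→0 (1)
 85  001111101→0 (1)
 86  011111011→0 (1)
 87  111110111→1 (1)
 88  111101111→1 (0)
 89  111011110→1 (0)
 90  110111100→1 (0)
 91  101111000→1 (0)
 92  011110000→0 (0)
 93  111100000→1 (1)
 94  111000001→1 (1)
 95  110000011→1 (1)
 96  100000111→1 (1)
 97  000001111→0 (1)
 98  000011111→0 (1)
 99  000111111→0 (1)
100  001111111→0 (1)
101  011111111→0 (1)
102  111111111→1 (0)
103  111111110→1 (0)
104  111111100→1 (0)
105  111111000→1 (0)
106  111110000→1 (1)
107  111100001→1 (1)
108  111000011→1 (1)
109  110000111→1 (1)
110  100001111→1 (0)
111  000011110→0 (1)
112  000111101→0 (1)
113  001111011→0 (1)

010101101100011100010010101000110110011111001111000101101110010100100000100110011101000111110111100000111111111000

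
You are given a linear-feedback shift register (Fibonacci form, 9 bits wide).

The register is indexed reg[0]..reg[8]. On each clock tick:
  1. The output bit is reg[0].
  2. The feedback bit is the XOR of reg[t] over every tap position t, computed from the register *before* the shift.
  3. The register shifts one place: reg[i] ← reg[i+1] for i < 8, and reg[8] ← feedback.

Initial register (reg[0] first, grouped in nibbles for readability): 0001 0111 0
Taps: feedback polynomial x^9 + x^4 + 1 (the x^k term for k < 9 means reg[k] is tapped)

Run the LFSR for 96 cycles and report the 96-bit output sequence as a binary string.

step | reg (before) | out | fb
   0 | 000101110 | 0 | 0
   1 | 001011100 | 0 | 1
   2 | 010111001 | 0 | 1
   3 | 101110011 | 1 | 0
   4 | 011100110 | 0 | 0
   5 | 111001100 | 1 | 1
   6 | 110011001 | 1 | 0
   7 | 100110010 | 1 | 0
   8 | 001100100 | 0 | 0
   9 | 011001000 | 0 | 0
  10 | 110010000 | 1 | 0
  11 | 100100000 | 1 | 1
  12 | 001000001 | 0 | 0
  13 | 010000010 | 0 | 0
  14 | 100000100 | 1 | 1
  15 | 000001001 | 0 | 0
  16 | 000010010 | 0 | 1
  17 | 000100101 | 0 | 0
  18 | 001001010 | 0 | 0
  19 | 010010100 | 0 | 1
  20 | 100101001 | 1 | 1
  21 | 001010011 | 0 | 1
  22 | 010100111 | 0 | 0
  23 | 101001110 | 1 | 1
  24 | 010011101 | 0 | 1
  25 | 100111011 | 1 | 0
  26 | 001110110 | 0 | 1
  27 | 011101101 | 0 | 0
  28 | 111011010 | 1 | 0
  29 | 110110100 | 1 | 0
  30 | 101101000 | 1 | 1
  31 | 011010001 | 0 | 1
  32 | 110100011 | 1 | 1
  33 | 101000111 | 1 | 1
  34 | 010001111 | 0 | 0
  35 | 100011110 | 1 | 0
  36 | 000111100 | 0 | 1
  37 | 001111001 | 0 | 1
  38 | 011110011 | 0 | 1
  39 | 111100111 | 1 | 1
  40 | 111001111 | 1 | 1
  41 | 110011111 | 1 | 0
  42 | 100111110 | 1 | 0
  43 | 001111100 | 0 | 1
  44 | 011111001 | 0 | 1
  45 | 111110011 | 1 | 0
  46 | 111100110 | 1 | 1
  47 | 111001101 | 1 | 1
  48 | 110011011 | 1 | 0
  49 | 100110110 | 1 | 0
  50 | 001101100 | 0 | 0
  51 | 011011000 | 0 | 1
  52 | 110110001 | 1 | 0
  53 | 101100010 | 1 | 1
  54 | 011000101 | 0 | 0
  55 | 110001010 | 1 | 1
  56 | 100010101 | 1 | 0
  57 | 000101010 | 0 | 0
  58 | 001010100 | 0 | 1
  59 | 010101001 | 0 | 0
  60 | 101010010 | 1 | 0
  61 | 010100100 | 0 | 0
  62 | 101001000 | 1 | 1
  63 | 010010001 | 0 | 1
  64 | 100100011 | 1 | 1
  65 | 001000111 | 0 | 0
  66 | 010001110 | 0 | 0
  67 | 100011100 | 1 | 0
  68 | 000111000 | 0 | 1
  69 | 001110001 | 0 | 1
  70 | 011100011 | 0 | 0
  71 | 111000110 | 1 | 1
  72 | 110001101 | 1 | 1
  73 | 100011011 | 1 | 0
  74 | 000110110 | 0 | 1
  75 | 001101101 | 0 | 0
  76 | 011011010 | 0 | 1
  77 | 110110101 | 1 | 0
  78 | 101101010 | 1 | 1
  79 | 011010101 | 0 | 1
  80 | 110101011 | 1 | 1
  81 | 101010111 | 1 | 0
  82 | 010101110 | 0 | 0
  83 | 101011100 | 1 | 0
  84 | 010111000 | 0 | 1
  85 | 101110001 | 1 | 0
  86 | 011100010 | 0 | 0
  87 | 111000100 | 1 | 1
  88 | 110001001 | 1 | 1
  89 | 100010011 | 1 | 0
  90 | 000100110 | 0 | 0
  91 | 001001100 | 0 | 0
  92 | 010011000 | 0 | 1
  93 | 100110001 | 1 | 0
  94 | 001100010 | 0 | 0
  95 | 011000100 | 0 | 0

000101110011001000001001010011101101000111100111110011011000101010010001110001101101010111000100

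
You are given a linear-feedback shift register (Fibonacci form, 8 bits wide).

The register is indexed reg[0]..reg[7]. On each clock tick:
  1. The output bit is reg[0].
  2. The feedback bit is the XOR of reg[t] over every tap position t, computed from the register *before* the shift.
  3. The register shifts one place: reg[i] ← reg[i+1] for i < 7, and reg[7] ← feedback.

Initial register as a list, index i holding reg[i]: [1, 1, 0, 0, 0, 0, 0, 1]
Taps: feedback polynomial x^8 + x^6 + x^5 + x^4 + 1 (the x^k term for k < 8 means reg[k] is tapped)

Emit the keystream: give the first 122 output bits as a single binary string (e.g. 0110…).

11000001100010101100110010111111011110011011101110010101001010001001011010001100111001111000110110000100010111010111101101

k : reg_k → out_k, fb_k
0: 11000001 → 1, fb=1
1: 10000011 → 1, fb=0
2: 00000110 → 0, fb=0
3: 00001100 → 0, fb=0
4: 00011000 → 0, fb=1
5: 00110001 → 0, fb=0
6: 01100010 → 0, fb=1
7: 11000101 → 1, fb=0
8: 10001010 → 1, fb=1
9: 00010101 → 0, fb=1
10: 00101011 → 0, fb=0
11: 01010110 → 0, fb=0
12: 10101100 → 1, fb=1
13: 01011001 → 0, fb=1
14: 10110011 → 1, fb=0
15: 01100110 → 0, fb=0
16: 11001100 → 1, fb=1
17: 10011001 → 1, fb=0
18: 00110010 → 0, fb=1
19: 01100101 → 0, fb=1
20: 11001011 → 1, fb=1
21: 10010111 → 1, fb=1
22: 00101111 → 0, fb=1
23: 01011111 → 0, fb=1
24: 10111111 → 1, fb=0
25: 01111110 → 0, fb=1
26: 11111101 → 1, fb=1
27: 11111011 → 1, fb=1
28: 11110111 → 1, fb=1
29: 11101111 → 1, fb=0
30: 11011110 → 1, fb=0
31: 10111100 → 1, fb=1
32: 01111001 → 0, fb=1
33: 11110011 → 1, fb=0
34: 11100110 → 1, fb=1
35: 11001101 → 1, fb=1
36: 10011011 → 1, fb=1
37: 00110111 → 0, fb=0
38: 01101110 → 0, fb=1
39: 11011101 → 1, fb=1
40: 10111011 → 1, fb=1
41: 01110111 → 0, fb=0
42: 11101110 → 1, fb=0
43: 11011100 → 1, fb=1
44: 10111001 → 1, fb=0
45: 01110010 → 0, fb=1
46: 11100101 → 1, fb=0
47: 11001010 → 1, fb=1
48: 10010101 → 1, fb=0
49: 00101010 → 0, fb=0
50: 01010100 → 0, fb=1
51: 10101001 → 1, fb=0
52: 01010010 → 0, fb=1
53: 10100101 → 1, fb=0
54: 01001010 → 0, fb=0
55: 10010100 → 1, fb=0
56: 00101000 → 0, fb=1
57: 01010001 → 0, fb=0
58: 10100010 → 1, fb=0
59: 01000100 → 0, fb=1
60: 10001001 → 1, fb=0
61: 00010010 → 0, fb=1
62: 00100101 → 0, fb=1
63: 01001011 → 0, fb=0
64: 10010110 → 1, fb=1
65: 00101101 → 0, fb=0
66: 01011010 → 0, fb=0
67: 10110100 → 1, fb=0
68: 01101000 → 0, fb=1
69: 11010001 → 1, fb=1
70: 10100011 → 1, fb=0
71: 01000110 → 0, fb=0
72: 10001100 → 1, fb=1
73: 00011001 → 0, fb=1
74: 00110011 → 0, fb=1
75: 01100111 → 0, fb=0
76: 11001110 → 1, fb=0
77: 10011100 → 1, fb=1
78: 00111001 → 0, fb=1
79: 01110011 → 0, fb=1
80: 11100111 → 1, fb=1
81: 11001111 → 1, fb=0
82: 10011110 → 1, fb=0
83: 00111100 → 0, fb=0
84: 01111000 → 0, fb=1
85: 11110001 → 1, fb=1
86: 11100011 → 1, fb=0
87: 11000110 → 1, fb=1
88: 10001101 → 1, fb=1
89: 00011011 → 0, fb=0
90: 00110110 → 0, fb=0
91: 01101100 → 0, fb=0
92: 11011000 → 1, fb=0
93: 10110000 → 1, fb=1
94: 01100001 → 0, fb=0
95: 11000010 → 1, fb=0
96: 10000100 → 1, fb=0
97: 00001000 → 0, fb=1
98: 00010001 → 0, fb=0
99: 00100010 → 0, fb=1
100: 01000101 → 0, fb=1
101: 10001011 → 1, fb=1
102: 00010111 → 0, fb=0
103: 00101110 → 0, fb=1
104: 01011101 → 0, fb=0
105: 10111010 → 1, fb=1
106: 01110101 → 0, fb=1
107: 11101011 → 1, fb=1
108: 11010111 → 1, fb=1
109: 10101111 → 1, fb=0
110: 01011110 → 0, fb=1
111: 10111101 → 1, fb=1
112: 01111011 → 0, fb=0
113: 11110110 → 1, fb=1
114: 11101101 → 1, fb=1
115: 11011011 → 1, fb=1
116: 10110111 → 1, fb=1
117: 01101111 → 0, fb=1
118: 11011111 → 1, fb=0
119: 10111110 → 1, fb=0
120: 01111100 → 0, fb=0
121: 11111000 → 1, fb=0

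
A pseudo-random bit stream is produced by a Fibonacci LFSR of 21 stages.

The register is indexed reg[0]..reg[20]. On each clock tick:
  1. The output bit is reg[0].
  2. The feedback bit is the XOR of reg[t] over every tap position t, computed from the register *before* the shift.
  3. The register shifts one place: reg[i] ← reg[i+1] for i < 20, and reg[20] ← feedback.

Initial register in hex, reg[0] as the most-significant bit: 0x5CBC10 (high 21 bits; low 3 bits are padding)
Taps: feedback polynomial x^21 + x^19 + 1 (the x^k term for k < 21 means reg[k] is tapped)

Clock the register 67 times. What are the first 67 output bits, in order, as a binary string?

tick  register→output (feedback)
  0  010111001011110000010→0 (1)
  1  101110010111100000101→1 (1)
  2  011100101111000001011→0 (1)
  3  111001011110000010111→1 (0)
  4  110010111100000101110→1 (0)
  5  100101111000001011100→1 (1)
  6  001011110000010111001→0 (0)
  7  010111100000101110010→0 (1)
  8  101111000001011100101→1 (1)
  9  011110000010111001011→0 (1)
 10  111100000101110010111→1 (0)
 11  111000001011100101110→1 (0)
 12  110000010111001011100→1 (1)
 13  100000101110010111001→1 (1)
 14  000001011100101110011→0 (1)
 15  000010111001011100111→0 (1)
 16  000101110010111001111→0 (1)
 17  001011100101110011111→0 (1)
 18  010111001011100111111→0 (1)
 19  101110010111001111111→1 (0)
 20  011100101110011111110→0 (1)
 21  111001011100111111101→1 (1)
 22  110010111001111111011→1 (0)
 23  100101110011111110110→1 (0)
 24  001011100111111101100→0 (0)
 25  010111001111111011000→0 (0)
 26  101110011111110110000→1 (1)
 27  011100111111101100001→0 (0)
 28  111001111111011000010→1 (0)
 29  110011111110110000100→1 (1)
 30  100111111101100001001→1 (1)
 31  001111111011000010011→0 (1)
 32  011111110110000100111→0 (1)
 33  111111101100001001111→1 (0)
 34  111111011000010011110→1 (0)
 35  111110110000100111100→1 (1)
 36  111101100001001111001→1 (1)
 37  111011000010011110011→1 (0)
 38  110110000100111100110→1 (0)
 39  101100001001111001100→1 (1)
 40  011000010011110011001→0 (0)
 41  110000100111100110010→1 (0)
 42  100001001111001100100→1 (1)
 43  000010011110011001001→0 (0)
 44  000100111100110010010→0 (1)
 45  001001111001100100101→0 (0)
 46  010011110011001001010→0 (1)
 47  100111100110010010101→1 (1)
 48  001111001100100101011→0 (1)
 49  011110011001001010111→0 (1)
 50  111100110010010101111→1 (0)
 51  111001100100101011110→1 (0)
 52  110011001001010111100→1 (1)
 53  100110010010101111001→1 (1)
 54  001100100101011110011→0 (1)
 55  011001001010111100111→0 (1)
 56  110010010101111001111→1 (0)
 57  100100101011110011110→1 (0)
 58  001001010111100111100→0 (0)
 59  010010101111001111000→0 (0)
 60  100101011110011110000→1 (1)
 61  001010111100111100001→0 (0)
 62  010101111001111000010→0 (1)
 63  101011110011110000101→1 (1)
 64  010111100111100001011→0 (1)
 65  101111001111000010111→1 (0)
 66  011110011110000101110→0 (1)

0101110010111100000101110010111001111111011000010011110011001001010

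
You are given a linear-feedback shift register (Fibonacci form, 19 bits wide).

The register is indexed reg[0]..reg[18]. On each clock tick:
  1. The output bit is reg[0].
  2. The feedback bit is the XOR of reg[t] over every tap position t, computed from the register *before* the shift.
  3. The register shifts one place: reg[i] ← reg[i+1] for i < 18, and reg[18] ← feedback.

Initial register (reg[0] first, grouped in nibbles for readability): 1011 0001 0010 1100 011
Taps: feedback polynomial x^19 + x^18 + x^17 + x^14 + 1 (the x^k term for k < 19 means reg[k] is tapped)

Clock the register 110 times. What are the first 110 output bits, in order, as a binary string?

10110001001011000111000101010010110011011101110101000010001110000101010100111110010011010000100101101110011101

k : reg_k → out_k, fb_k
0: 1011000100101100011 → 1, fb=1
1: 0110001001011000111 → 0, fb=0
2: 1100010010110001110 → 1, fb=0
3: 1000100101100011100 → 1, fb=0
4: 0001001011000111000 → 0, fb=1
5: 0010010110001110001 → 0, fb=0
6: 0100101100011100010 → 0, fb=1
7: 1001011000111000101 → 1, fb=0
8: 0010110001110001010 → 0, fb=1
9: 0101100011100010101 → 0, fb=0
10: 1011000111000101010 → 1, fb=0
11: 0110001110001010100 → 0, fb=1
12: 1100011100010101001 → 1, fb=0
13: 1000111000101010010 → 1, fb=1
14: 0001110001010100101 → 0, fb=1
15: 0011100010101001011 → 0, fb=0
16: 0111000101010010110 → 0, fb=0
17: 1110001010100101100 → 1, fb=1
18: 1100010101001011001 → 1, fb=1
19: 1000101010010110011 → 1, fb=0
20: 0001010100101100110 → 0, fb=1
21: 0010101001011001101 → 0, fb=1
22: 0101010010110011011 → 0, fb=1
23: 1010100101100110111 → 1, fb=0
24: 0101001011001101110 → 0, fb=1
25: 1010010110011011101 → 1, fb=1
26: 0100101100110111011 → 0, fb=1
27: 1001011001101110111 → 1, fb=0
28: 0010110011011101110 → 0, fb=1
29: 0101100110111011101 → 0, fb=0
30: 1011001101110111010 → 1, fb=1
31: 0110011011101110101 → 0, fb=0
32: 1100110111011101010 → 1, fb=0
33: 1001101110111010100 → 1, fb=0
34: 0011011101110101000 → 0, fb=0
35: 0110111011101010000 → 0, fb=1
36: 1101110111010100001 → 1, fb=0
37: 1011101110101000010 → 1, fb=0
38: 0111011101010000100 → 0, fb=0
39: 1110111010100001000 → 1, fb=1
40: 1101110101000010001 → 1, fb=1
41: 1011101010000100011 → 1, fb=1
42: 0111010100001000111 → 0, fb=0
43: 1110101000010001110 → 1, fb=0
44: 1101010000100011100 → 1, fb=0
45: 1010100001000111000 → 1, fb=0
46: 0101000010001110000 → 0, fb=1
47: 1010000100011100001 → 1, fb=0
48: 0100001000111000010 → 0, fb=1
49: 1000010001110000101 → 1, fb=0
50: 0000100011100001010 → 0, fb=1
51: 0001000111000010101 → 0, fb=0
52: 0010001110000101010 → 0, fb=1
53: 0100011100001010101 → 0, fb=0
54: 1000111000010101010 → 1, fb=0
55: 0001110000101010100 → 0, fb=1
56: 0011100001010101001 → 0, fb=1
57: 0111000010101010011 → 0, fb=1
58: 1110000101010100111 → 1, fb=1
59: 1100001010101001111 → 1, fb=1
60: 1000010101010011111 → 1, fb=0
61: 0000101010100111110 → 0, fb=0
62: 0001010101001111100 → 0, fb=1
63: 0010101010011111001 → 0, fb=0
64: 0101010100111110010 → 0, fb=0
65: 1010101001111100100 → 1, fb=1
66: 0101010011111001001 → 0, fb=1
67: 1010100111110010011 → 1, fb=0
68: 0101001111100100110 → 0, fb=1
69: 1010011111001001101 → 1, fb=0
70: 0100111110010011010 → 0, fb=0
71: 1001111100100110100 → 1, fb=0
72: 0011111001001101000 → 0, fb=0
73: 0111110010011010000 → 0, fb=1
74: 1111100100110100001 → 1, fb=0
75: 1111001001101000010 → 1, fb=0
76: 1110010011010000100 → 1, fb=1
77: 1100100110100001001 → 1, fb=0
78: 1001001101000010010 → 1, fb=1
79: 0010011010000100101 → 0, fb=1
80: 0100110100001001011 → 0, fb=0
81: 1001101000010010110 → 1, fb=1
82: 0011010000100101101 → 0, fb=1
83: 0110100001001011011 → 0, fb=1
84: 1101000010010110111 → 1, fb=0
85: 1010000100101101110 → 1, fb=0
86: 0100001001011011100 → 0, fb=1
87: 1000010010110111001 → 1, fb=1
88: 0000100101101110011 → 0, fb=1
89: 0001001011011100111 → 0, fb=0
90: 0010010110111001110 → 0, fb=1
91: 0100101101110011101 → 0, fb=0
92: 1001011011100111010 → 1, fb=1
93: 0010110111001110101 → 0, fb=0
94: 0101101110011101010 → 0, fb=1
95: 1011011100111010101 → 1, fb=1
96: 0110111001110101011 → 0, fb=0
97: 1101110011101010110 → 1, fb=1
98: 1011100111010101101 → 1, fb=0
99: 0111001110101011010 → 0, fb=0
100: 1110011101010110100 → 1, fb=0
101: 1100111010101101000 → 1, fb=1
102: 1001110101011010001 → 1, fb=1
103: 0011101010110100011 → 0, fb=0
104: 0111010101101000110 → 0, fb=1
105: 1110101011010001101 → 1, fb=0
106: 1101010110100011010 → 1, fb=1
107: 1010101101000110101 → 1, fb=1
108: 0101011010001101011 → 0, fb=0
109: 1010110100011010110 → 1, fb=1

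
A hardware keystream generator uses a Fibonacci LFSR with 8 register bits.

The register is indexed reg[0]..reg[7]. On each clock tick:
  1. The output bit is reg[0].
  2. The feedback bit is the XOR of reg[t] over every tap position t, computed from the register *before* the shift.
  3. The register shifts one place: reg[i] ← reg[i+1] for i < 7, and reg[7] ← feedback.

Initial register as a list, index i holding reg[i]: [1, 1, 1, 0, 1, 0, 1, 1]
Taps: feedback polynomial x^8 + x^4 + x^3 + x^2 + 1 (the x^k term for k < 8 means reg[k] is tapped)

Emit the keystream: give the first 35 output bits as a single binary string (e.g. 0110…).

tick  register→output (feedback)
  0  11101011→1 (1)
  1  11010111→1 (0)
  2  10101110→1 (1)
  3  01011101→0 (0)
  4  10111010→1 (0)
  5  01110100→0 (0)
  6  11101000→1 (1)
  7  11010001→1 (0)
  8  10100010→1 (0)
  9  01000100→0 (0)
 10  10001000→1 (0)
 11  00010000→0 (1)
 12  00100001→0 (1)
 13  01000011→0 (0)
 14  10000110→1 (1)
 15  00001101→0 (1)
 16  00011011→0 (0)
 17  00110110→0 (0)
 18  01101100→0 (0)
 19  11011000→1 (1)
 20  10110001→1 (1)
 21  01100011→0 (1)
 22  11000111→1 (1)
 23  10001111→1 (0)
 24  00011110→0 (0)
 25  00111100→0 (1)
 26  01111001→0 (1)
 27  11110011→1 (1)
 28  11100111→1 (0)
 29  11001110→1 (0)
 30  10011100→1 (1)
 31  00111001→0 (1)
 32  01110011→0 (0)
 33  11100110→1 (0)
 34  11001100→1 (0)

11101011101000100001101100011110011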